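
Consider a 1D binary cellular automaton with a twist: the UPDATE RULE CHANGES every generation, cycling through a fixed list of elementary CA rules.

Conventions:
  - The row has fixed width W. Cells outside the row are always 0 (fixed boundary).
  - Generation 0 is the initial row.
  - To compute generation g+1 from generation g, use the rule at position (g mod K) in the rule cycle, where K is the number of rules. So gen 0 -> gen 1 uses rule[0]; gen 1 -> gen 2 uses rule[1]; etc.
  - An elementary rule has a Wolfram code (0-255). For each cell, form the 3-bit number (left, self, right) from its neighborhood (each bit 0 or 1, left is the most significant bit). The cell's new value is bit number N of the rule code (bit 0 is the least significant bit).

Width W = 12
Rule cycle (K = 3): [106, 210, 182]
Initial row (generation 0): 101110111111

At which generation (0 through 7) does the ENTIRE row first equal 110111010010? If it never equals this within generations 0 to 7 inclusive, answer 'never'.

Answer: never

Derivation:
Gen 0: 101110111111
Gen 1 (rule 106): 011011100001
Gen 2 (rule 210): 101001110010
Gen 3 (rule 182): 111110101111
Gen 4 (rule 106): 100011011001
Gen 5 (rule 210): 010101001110
Gen 6 (rule 182): 111111110101
Gen 7 (rule 106): 100000011010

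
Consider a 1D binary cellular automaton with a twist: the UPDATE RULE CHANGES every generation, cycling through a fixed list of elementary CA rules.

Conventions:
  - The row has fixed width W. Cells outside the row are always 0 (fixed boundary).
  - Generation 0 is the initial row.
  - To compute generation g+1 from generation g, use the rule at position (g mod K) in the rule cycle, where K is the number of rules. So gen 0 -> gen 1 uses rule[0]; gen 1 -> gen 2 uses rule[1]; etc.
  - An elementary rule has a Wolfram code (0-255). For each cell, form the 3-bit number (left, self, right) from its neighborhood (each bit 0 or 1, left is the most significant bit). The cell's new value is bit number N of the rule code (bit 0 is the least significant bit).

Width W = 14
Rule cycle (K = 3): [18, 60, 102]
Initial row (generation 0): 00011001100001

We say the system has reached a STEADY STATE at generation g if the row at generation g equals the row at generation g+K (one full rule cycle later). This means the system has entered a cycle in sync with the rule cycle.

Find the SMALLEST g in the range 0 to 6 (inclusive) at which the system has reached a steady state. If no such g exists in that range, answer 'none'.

Answer: none

Derivation:
Gen 0: 00011001100001
Gen 1 (rule 18): 00100110010010
Gen 2 (rule 60): 00110101011011
Gen 3 (rule 102): 01011111101101
Gen 4 (rule 18): 10000000000000
Gen 5 (rule 60): 11000000000000
Gen 6 (rule 102): 01000000000000
Gen 7 (rule 18): 10100000000000
Gen 8 (rule 60): 11110000000000
Gen 9 (rule 102): 00010000000000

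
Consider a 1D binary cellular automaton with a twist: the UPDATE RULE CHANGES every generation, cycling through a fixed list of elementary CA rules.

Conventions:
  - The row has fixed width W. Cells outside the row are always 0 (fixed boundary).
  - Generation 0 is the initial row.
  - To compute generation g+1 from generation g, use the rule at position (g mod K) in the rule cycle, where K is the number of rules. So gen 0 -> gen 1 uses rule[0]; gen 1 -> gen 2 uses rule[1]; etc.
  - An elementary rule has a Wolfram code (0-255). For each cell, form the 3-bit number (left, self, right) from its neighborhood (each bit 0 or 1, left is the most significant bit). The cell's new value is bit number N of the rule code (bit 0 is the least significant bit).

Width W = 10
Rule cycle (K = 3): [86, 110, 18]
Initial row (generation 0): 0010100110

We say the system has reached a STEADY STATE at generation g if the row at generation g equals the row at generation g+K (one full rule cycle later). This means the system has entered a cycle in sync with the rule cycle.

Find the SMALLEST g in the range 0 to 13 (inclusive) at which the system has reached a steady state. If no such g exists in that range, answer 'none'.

Answer: 3

Derivation:
Gen 0: 0010100110
Gen 1 (rule 86): 0110111011
Gen 2 (rule 110): 1111101111
Gen 3 (rule 18): 0000000000
Gen 4 (rule 86): 0000000000
Gen 5 (rule 110): 0000000000
Gen 6 (rule 18): 0000000000
Gen 7 (rule 86): 0000000000
Gen 8 (rule 110): 0000000000
Gen 9 (rule 18): 0000000000
Gen 10 (rule 86): 0000000000
Gen 11 (rule 110): 0000000000
Gen 12 (rule 18): 0000000000
Gen 13 (rule 86): 0000000000
Gen 14 (rule 110): 0000000000
Gen 15 (rule 18): 0000000000
Gen 16 (rule 86): 0000000000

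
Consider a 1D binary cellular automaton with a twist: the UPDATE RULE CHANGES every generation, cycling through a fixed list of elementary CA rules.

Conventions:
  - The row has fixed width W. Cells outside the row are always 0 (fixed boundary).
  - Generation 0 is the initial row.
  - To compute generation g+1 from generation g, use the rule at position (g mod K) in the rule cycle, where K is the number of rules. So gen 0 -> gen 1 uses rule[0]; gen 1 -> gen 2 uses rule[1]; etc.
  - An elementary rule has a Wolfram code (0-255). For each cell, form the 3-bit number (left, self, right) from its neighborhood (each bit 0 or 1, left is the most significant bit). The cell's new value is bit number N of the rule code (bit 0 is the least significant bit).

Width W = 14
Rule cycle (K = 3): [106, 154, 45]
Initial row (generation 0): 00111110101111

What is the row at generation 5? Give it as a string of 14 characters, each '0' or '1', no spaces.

Answer: 11011011100010

Derivation:
Gen 0: 00111110101111
Gen 1 (rule 106): 01100011011001
Gen 2 (rule 154): 11010110010110
Gen 3 (rule 45): 10111100011100
Gen 4 (rule 106): 01100100110100
Gen 5 (rule 154): 11011011100010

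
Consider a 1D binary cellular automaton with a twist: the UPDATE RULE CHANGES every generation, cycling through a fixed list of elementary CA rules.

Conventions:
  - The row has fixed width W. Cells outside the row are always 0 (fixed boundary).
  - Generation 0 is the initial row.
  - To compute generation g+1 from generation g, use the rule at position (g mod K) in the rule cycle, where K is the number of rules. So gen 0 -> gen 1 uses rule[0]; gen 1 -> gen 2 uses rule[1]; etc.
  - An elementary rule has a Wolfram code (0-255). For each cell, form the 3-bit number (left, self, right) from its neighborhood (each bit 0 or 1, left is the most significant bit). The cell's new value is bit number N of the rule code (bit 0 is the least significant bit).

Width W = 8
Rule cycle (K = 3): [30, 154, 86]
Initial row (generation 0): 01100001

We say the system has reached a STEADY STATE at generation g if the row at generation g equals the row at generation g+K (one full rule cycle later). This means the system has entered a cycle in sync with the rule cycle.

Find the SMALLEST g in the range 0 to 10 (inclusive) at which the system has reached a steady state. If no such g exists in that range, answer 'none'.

Answer: none

Derivation:
Gen 0: 01100001
Gen 1 (rule 30): 11010011
Gen 2 (rule 154): 10001110
Gen 3 (rule 86): 11010011
Gen 4 (rule 30): 10011110
Gen 5 (rule 154): 01111101
Gen 6 (rule 86): 10000101
Gen 7 (rule 30): 11001101
Gen 8 (rule 154): 10111000
Gen 9 (rule 86): 10001100
Gen 10 (rule 30): 11011010
Gen 11 (rule 154): 10010001
Gen 12 (rule 86): 11111011
Gen 13 (rule 30): 10000010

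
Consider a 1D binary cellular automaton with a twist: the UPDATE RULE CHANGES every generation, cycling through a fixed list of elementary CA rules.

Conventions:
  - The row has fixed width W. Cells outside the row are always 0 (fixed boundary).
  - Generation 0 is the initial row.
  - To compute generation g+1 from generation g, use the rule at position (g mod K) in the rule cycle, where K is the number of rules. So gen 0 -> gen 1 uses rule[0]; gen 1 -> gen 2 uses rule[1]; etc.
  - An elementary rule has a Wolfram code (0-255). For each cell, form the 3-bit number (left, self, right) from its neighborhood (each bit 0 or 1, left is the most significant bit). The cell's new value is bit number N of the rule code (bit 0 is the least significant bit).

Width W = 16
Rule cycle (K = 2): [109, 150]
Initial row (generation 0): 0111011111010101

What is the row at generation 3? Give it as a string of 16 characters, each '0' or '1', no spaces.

Gen 0: 0111011111010101
Gen 1 (rule 109): 0101110001111111
Gen 2 (rule 150): 1100101010111110
Gen 3 (rule 109): 1100111111100010

Answer: 1100111111100010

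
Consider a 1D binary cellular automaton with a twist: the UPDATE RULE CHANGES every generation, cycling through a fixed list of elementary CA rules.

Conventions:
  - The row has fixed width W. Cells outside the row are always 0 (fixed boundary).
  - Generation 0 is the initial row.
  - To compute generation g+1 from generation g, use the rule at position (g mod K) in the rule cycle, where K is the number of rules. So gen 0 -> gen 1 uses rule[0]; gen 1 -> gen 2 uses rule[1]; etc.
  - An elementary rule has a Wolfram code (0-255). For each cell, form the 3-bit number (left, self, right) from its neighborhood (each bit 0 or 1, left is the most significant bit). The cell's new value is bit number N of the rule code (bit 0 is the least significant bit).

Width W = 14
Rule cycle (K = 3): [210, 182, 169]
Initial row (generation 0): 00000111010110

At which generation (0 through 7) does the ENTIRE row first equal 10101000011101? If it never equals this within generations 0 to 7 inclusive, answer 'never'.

Gen 0: 00000111010110
Gen 1 (rule 210): 00001011000011
Gen 2 (rule 182): 00011100100100
Gen 3 (rule 169): 11011000000001
Gen 4 (rule 210): 01001100000010
Gen 5 (rule 182): 11110010000111
Gen 6 (rule 169): 11100000110110
Gen 7 (rule 210): 01110001010011

Answer: never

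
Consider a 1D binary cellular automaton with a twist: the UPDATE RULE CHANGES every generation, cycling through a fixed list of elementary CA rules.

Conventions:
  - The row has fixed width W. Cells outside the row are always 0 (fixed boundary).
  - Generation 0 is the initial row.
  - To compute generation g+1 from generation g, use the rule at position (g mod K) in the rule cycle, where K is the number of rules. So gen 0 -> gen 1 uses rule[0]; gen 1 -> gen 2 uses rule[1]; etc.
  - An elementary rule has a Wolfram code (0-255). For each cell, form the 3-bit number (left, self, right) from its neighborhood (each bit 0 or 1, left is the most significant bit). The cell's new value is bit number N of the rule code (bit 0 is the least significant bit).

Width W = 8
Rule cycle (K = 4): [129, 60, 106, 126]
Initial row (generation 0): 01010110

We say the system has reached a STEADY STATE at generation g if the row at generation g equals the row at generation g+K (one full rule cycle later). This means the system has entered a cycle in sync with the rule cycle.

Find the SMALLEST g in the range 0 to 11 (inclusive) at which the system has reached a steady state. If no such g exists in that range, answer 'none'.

Answer: 3

Derivation:
Gen 0: 01010110
Gen 1 (rule 129): 00000000
Gen 2 (rule 60): 00000000
Gen 3 (rule 106): 00000000
Gen 4 (rule 126): 00000000
Gen 5 (rule 129): 11111111
Gen 6 (rule 60): 10000000
Gen 7 (rule 106): 00000000
Gen 8 (rule 126): 00000000
Gen 9 (rule 129): 11111111
Gen 10 (rule 60): 10000000
Gen 11 (rule 106): 00000000
Gen 12 (rule 126): 00000000
Gen 13 (rule 129): 11111111
Gen 14 (rule 60): 10000000
Gen 15 (rule 106): 00000000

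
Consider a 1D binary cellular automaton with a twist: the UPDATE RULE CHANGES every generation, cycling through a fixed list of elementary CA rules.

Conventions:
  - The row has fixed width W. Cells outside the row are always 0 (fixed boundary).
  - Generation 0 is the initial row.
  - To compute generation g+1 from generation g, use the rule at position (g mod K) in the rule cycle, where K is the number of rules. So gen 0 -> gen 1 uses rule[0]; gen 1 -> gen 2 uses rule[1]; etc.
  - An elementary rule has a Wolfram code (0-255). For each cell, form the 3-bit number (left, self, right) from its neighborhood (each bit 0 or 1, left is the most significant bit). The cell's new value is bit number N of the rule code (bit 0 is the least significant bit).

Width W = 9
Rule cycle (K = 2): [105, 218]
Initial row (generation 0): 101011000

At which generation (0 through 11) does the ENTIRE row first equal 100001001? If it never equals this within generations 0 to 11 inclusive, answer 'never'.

Answer: 5

Derivation:
Gen 0: 101011000
Gen 1 (rule 105): 010111011
Gen 2 (rule 218): 100111011
Gen 3 (rule 105): 000101111
Gen 4 (rule 218): 001001111
Gen 5 (rule 105): 100001001
Gen 6 (rule 218): 010010110
Gen 7 (rule 105): 000001110
Gen 8 (rule 218): 000011111
Gen 9 (rule 105): 111010001
Gen 10 (rule 218): 111001010
Gen 11 (rule 105): 101000100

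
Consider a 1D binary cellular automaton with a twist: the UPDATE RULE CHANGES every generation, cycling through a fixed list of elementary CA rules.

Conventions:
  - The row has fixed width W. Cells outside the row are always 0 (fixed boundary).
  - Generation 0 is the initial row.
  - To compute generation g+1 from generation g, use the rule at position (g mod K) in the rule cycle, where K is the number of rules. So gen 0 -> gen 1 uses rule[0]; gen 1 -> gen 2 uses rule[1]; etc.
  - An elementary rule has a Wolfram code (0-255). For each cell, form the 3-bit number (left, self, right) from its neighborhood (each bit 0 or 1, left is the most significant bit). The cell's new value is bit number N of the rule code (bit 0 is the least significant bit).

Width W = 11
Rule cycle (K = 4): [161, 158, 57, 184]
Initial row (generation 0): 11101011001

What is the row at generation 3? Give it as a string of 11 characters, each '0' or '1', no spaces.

Gen 0: 11101011001
Gen 1 (rule 161): 01010100000
Gen 2 (rule 158): 11010110000
Gen 3 (rule 57): 10101101111

Answer: 10101101111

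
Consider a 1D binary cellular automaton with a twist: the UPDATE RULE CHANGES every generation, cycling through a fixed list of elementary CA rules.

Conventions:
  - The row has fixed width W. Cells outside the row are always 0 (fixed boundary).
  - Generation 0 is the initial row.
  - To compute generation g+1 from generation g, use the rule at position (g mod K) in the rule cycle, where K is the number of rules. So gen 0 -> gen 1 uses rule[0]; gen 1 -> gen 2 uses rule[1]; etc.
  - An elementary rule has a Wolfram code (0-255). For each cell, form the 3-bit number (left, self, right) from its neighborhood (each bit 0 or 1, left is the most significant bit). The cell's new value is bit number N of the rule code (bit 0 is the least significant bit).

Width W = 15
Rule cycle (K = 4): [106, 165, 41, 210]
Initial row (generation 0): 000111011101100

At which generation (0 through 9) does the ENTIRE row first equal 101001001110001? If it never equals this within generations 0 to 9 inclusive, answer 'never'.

Gen 0: 000111011101100
Gen 1 (rule 106): 001101110111100
Gen 2 (rule 165): 100010101011001
Gen 3 (rule 41): 001001010110000
Gen 4 (rule 210): 010110000011000
Gen 5 (rule 106): 101110000111000
Gen 6 (rule 165): 110100110010011
Gen 7 (rule 41): 101000100000010
Gen 8 (rule 210): 000101010000101
Gen 9 (rule 106): 001010100001010

Answer: never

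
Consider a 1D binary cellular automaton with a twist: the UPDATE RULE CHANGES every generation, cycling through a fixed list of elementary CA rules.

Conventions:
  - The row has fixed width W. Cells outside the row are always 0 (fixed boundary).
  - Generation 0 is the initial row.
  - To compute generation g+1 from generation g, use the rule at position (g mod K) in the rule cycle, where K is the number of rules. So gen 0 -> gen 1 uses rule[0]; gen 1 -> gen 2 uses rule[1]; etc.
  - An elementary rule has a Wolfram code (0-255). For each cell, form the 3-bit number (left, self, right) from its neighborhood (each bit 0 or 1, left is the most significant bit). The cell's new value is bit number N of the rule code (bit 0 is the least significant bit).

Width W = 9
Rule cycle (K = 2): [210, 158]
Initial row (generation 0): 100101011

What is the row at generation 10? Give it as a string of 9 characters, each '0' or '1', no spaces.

Gen 0: 100101011
Gen 1 (rule 210): 011000001
Gen 2 (rule 158): 110100011
Gen 3 (rule 210): 010010101
Gen 4 (rule 158): 111110101
Gen 5 (rule 210): 011110000
Gen 6 (rule 158): 111101000
Gen 7 (rule 210): 011100100
Gen 8 (rule 158): 111011110
Gen 9 (rule 210): 011001111
Gen 10 (rule 158): 110111110

Answer: 110111110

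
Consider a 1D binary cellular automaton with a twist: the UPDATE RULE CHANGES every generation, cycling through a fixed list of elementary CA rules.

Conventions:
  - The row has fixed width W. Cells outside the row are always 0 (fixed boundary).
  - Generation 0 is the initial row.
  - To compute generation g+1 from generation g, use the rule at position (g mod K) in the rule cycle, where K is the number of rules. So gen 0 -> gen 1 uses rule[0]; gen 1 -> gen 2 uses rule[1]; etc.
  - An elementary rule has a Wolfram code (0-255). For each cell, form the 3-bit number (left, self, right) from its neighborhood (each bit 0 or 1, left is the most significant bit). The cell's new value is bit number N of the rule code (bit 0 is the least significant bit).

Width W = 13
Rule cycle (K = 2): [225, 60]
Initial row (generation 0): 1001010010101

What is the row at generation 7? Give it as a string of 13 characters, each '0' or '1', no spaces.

Answer: 1110011010010

Derivation:
Gen 0: 1001010010101
Gen 1 (rule 225): 0000100001010
Gen 2 (rule 60): 0000110001111
Gen 3 (rule 225): 1110010100111
Gen 4 (rule 60): 1001011110100
Gen 5 (rule 225): 0000101111001
Gen 6 (rule 60): 0000111000101
Gen 7 (rule 225): 1110011010010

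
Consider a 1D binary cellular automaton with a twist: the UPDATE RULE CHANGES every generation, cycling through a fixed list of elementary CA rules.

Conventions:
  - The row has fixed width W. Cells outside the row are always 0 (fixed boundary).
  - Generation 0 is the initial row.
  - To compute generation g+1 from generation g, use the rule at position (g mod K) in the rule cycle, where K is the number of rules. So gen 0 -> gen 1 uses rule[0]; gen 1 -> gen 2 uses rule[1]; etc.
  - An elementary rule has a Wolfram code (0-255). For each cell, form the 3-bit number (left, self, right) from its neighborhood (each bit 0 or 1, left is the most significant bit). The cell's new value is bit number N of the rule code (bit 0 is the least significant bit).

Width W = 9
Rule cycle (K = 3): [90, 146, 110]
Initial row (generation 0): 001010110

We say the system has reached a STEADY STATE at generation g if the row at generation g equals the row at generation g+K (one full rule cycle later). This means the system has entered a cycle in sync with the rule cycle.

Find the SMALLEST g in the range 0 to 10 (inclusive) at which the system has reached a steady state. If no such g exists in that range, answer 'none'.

Gen 0: 001010110
Gen 1 (rule 90): 010000111
Gen 2 (rule 146): 101001010
Gen 3 (rule 110): 111011110
Gen 4 (rule 90): 101010011
Gen 5 (rule 146): 000001100
Gen 6 (rule 110): 000011100
Gen 7 (rule 90): 000110110
Gen 8 (rule 146): 001000001
Gen 9 (rule 110): 011000011
Gen 10 (rule 90): 111100111
Gen 11 (rule 146): 011011010
Gen 12 (rule 110): 111111110
Gen 13 (rule 90): 100000011

Answer: none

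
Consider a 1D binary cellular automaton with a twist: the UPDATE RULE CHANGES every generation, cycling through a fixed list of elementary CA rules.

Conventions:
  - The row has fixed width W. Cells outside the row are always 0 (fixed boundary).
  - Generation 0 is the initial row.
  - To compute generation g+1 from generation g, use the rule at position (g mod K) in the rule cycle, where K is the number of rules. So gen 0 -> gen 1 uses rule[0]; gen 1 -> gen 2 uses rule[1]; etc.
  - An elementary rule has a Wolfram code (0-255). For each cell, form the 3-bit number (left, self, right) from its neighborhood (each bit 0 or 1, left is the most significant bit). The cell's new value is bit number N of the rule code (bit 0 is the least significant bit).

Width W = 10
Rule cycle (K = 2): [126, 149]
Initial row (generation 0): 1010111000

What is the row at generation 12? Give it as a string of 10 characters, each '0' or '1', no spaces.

Answer: 0011100110

Derivation:
Gen 0: 1010111000
Gen 1 (rule 126): 1111101100
Gen 2 (rule 149): 0111000011
Gen 3 (rule 126): 1101100111
Gen 4 (rule 149): 0000010010
Gen 5 (rule 126): 0000111111
Gen 6 (rule 149): 1110011110
Gen 7 (rule 126): 1011110011
Gen 8 (rule 149): 1001101000
Gen 9 (rule 126): 1111111100
Gen 10 (rule 149): 0111111011
Gen 11 (rule 126): 1100001111
Gen 12 (rule 149): 0011100110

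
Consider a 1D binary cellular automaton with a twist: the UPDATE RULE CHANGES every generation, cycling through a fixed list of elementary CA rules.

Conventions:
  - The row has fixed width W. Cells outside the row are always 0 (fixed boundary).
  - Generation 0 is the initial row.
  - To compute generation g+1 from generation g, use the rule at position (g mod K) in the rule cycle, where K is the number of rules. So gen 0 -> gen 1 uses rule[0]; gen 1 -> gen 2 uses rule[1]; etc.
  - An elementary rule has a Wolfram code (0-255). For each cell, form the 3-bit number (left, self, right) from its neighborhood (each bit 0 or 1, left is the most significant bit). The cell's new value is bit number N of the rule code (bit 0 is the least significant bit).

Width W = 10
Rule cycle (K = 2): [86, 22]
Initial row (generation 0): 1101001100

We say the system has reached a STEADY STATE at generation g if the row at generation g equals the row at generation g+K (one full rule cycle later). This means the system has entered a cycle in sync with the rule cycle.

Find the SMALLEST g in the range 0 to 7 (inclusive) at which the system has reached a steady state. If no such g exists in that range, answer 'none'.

Gen 0: 1101001100
Gen 1 (rule 86): 0101110110
Gen 2 (rule 22): 1100000001
Gen 3 (rule 86): 0110000011
Gen 4 (rule 22): 1001000100
Gen 5 (rule 86): 1111101110
Gen 6 (rule 22): 0000000001
Gen 7 (rule 86): 0000000011
Gen 8 (rule 22): 0000000100
Gen 9 (rule 86): 0000001110

Answer: none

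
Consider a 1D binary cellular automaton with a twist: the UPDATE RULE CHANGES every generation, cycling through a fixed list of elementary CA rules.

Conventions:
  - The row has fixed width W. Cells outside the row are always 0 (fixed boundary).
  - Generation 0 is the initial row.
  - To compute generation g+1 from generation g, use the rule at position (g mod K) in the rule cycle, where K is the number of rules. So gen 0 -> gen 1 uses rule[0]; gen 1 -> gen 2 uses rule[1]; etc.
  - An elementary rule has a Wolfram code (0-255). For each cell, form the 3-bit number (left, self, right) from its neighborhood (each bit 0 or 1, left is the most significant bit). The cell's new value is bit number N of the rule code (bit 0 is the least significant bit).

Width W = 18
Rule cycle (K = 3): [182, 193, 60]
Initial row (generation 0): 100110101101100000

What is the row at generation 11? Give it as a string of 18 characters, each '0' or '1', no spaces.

Answer: 011000001100011011

Derivation:
Gen 0: 100110101101100000
Gen 1 (rule 182): 111001110010010000
Gen 2 (rule 193): 011000110000000111
Gen 3 (rule 60): 010100101000000100
Gen 4 (rule 182): 111111111100001110
Gen 5 (rule 193): 011111111101100110
Gen 6 (rule 60): 010000000011010101
Gen 7 (rule 182): 111000000100111111
Gen 8 (rule 193): 011011110000011111
Gen 9 (rule 60): 010110001000010000
Gen 10 (rule 182): 111001011100111000
Gen 11 (rule 193): 011000001100011011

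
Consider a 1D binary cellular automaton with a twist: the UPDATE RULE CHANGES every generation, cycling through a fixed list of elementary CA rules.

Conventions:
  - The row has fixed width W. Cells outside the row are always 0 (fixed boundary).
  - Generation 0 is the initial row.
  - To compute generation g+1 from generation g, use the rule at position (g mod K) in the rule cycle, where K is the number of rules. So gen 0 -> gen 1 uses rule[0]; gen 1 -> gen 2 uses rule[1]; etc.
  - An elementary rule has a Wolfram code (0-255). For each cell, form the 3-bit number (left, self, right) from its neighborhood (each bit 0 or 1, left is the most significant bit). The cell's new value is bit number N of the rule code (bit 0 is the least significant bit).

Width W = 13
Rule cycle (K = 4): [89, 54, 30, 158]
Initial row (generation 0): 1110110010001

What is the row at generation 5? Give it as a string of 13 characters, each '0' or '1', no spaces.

Answer: 1101100101011

Derivation:
Gen 0: 1110110010001
Gen 1 (rule 89): 1010111001100
Gen 2 (rule 54): 1111000110010
Gen 3 (rule 30): 1000101101111
Gen 4 (rule 158): 1101101001110
Gen 5 (rule 89): 1101100101011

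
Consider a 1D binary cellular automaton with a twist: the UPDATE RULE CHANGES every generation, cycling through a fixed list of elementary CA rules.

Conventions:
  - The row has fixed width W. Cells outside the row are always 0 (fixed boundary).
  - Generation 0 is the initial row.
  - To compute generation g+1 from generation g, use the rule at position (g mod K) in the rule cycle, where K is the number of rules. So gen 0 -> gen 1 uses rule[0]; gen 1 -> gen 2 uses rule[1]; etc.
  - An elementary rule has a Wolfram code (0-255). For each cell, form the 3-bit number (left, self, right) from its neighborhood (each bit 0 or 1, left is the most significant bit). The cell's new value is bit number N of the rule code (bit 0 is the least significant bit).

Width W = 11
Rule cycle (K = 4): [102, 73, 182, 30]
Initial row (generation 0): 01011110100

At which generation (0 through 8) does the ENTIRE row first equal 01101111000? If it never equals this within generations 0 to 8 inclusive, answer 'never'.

Gen 0: 01011110100
Gen 1 (rule 102): 11100011100
Gen 2 (rule 73): 10101010101
Gen 3 (rule 182): 11111111111
Gen 4 (rule 30): 10000000000
Gen 5 (rule 102): 10000000000
Gen 6 (rule 73): 00111111111
Gen 7 (rule 182): 01011111110
Gen 8 (rule 30): 11010000001

Answer: never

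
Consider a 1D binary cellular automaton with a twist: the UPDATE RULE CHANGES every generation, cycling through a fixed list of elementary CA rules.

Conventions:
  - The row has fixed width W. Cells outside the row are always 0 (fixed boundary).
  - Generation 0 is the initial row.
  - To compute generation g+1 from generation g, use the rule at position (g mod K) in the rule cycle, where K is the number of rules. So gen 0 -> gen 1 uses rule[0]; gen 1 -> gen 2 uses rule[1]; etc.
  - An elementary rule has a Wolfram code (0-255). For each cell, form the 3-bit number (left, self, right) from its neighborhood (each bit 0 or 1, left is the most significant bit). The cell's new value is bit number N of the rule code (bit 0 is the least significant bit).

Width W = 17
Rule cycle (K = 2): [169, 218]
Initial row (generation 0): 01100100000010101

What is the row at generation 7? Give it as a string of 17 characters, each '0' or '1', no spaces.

Gen 0: 01100100000010101
Gen 1 (rule 169): 01000001111001010
Gen 2 (rule 218): 10100011111110001
Gen 3 (rule 169): 01001011111100100
Gen 4 (rule 218): 10110011111111010
Gen 5 (rule 169): 01100011111110100
Gen 6 (rule 218): 11110111111110010
Gen 7 (rule 169): 11101111111100000

Answer: 11101111111100000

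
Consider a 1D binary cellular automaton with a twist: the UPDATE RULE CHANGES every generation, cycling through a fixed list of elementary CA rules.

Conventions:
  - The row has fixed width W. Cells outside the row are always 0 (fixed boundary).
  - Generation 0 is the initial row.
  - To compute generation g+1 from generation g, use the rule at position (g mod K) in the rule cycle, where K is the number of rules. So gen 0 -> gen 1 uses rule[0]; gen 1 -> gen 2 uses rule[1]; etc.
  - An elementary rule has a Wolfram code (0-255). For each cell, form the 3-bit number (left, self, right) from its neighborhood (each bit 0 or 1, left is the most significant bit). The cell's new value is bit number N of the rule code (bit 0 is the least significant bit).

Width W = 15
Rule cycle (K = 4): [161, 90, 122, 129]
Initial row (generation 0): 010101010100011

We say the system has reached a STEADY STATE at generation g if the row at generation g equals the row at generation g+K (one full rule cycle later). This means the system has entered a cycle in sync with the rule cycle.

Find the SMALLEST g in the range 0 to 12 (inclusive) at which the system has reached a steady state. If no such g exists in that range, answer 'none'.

Gen 0: 010101010100011
Gen 1 (rule 161): 001010101001000
Gen 2 (rule 90): 010000000110100
Gen 3 (rule 122): 101000001111010
Gen 4 (rule 129): 000011100110000
Gen 5 (rule 161): 111001000000111
Gen 6 (rule 90): 101110100001101
Gen 7 (rule 122): 011011010011110
Gen 8 (rule 129): 000000000001100
Gen 9 (rule 161): 111111111100001
Gen 10 (rule 90): 100000000110010
Gen 11 (rule 122): 010000001111101
Gen 12 (rule 129): 000111100111000
Gen 13 (rule 161): 110011000010011
Gen 14 (rule 90): 111111100101111
Gen 15 (rule 122): 100000111011001
Gen 16 (rule 129): 001110010000000

Answer: none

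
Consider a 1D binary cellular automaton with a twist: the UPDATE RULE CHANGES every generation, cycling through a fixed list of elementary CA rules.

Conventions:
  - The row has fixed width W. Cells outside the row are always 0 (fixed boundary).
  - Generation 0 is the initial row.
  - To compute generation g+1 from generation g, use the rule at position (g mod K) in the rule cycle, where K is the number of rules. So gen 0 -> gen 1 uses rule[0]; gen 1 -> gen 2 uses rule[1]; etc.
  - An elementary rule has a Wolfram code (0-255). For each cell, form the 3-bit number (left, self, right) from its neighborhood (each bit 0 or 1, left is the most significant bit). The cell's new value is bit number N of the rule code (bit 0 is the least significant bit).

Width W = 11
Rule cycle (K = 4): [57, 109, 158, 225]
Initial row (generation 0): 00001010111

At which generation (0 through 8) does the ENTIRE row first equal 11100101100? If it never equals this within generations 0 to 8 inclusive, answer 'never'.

Answer: 1

Derivation:
Gen 0: 00001010111
Gen 1 (rule 57): 11100101100
Gen 2 (rule 109): 10100111101
Gen 3 (rule 158): 10111111001
Gen 4 (rule 225): 01011111000
Gen 5 (rule 57): 00110000111
Gen 6 (rule 109): 10110110101
Gen 7 (rule 158): 10100100101
Gen 8 (rule 225): 01000000010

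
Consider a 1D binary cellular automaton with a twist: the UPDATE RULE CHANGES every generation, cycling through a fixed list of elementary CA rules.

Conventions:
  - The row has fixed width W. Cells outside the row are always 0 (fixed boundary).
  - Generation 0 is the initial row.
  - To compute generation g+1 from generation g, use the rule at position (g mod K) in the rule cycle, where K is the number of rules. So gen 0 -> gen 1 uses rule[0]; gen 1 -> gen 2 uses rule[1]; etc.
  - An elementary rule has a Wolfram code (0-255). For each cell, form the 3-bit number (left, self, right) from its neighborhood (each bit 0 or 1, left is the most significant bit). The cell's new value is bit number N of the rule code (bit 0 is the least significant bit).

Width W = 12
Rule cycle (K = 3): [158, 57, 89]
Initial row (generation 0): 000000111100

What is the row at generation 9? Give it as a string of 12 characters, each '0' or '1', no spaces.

Gen 0: 000000111100
Gen 1 (rule 158): 000001111010
Gen 2 (rule 57): 111101000101
Gen 3 (rule 89): 100100110000
Gen 4 (rule 158): 111111101000
Gen 5 (rule 57): 100000010111
Gen 6 (rule 89): 011111000101
Gen 7 (rule 158): 111110101101
Gen 8 (rule 57): 100001011010
Gen 9 (rule 89): 011100011001

Answer: 011100011001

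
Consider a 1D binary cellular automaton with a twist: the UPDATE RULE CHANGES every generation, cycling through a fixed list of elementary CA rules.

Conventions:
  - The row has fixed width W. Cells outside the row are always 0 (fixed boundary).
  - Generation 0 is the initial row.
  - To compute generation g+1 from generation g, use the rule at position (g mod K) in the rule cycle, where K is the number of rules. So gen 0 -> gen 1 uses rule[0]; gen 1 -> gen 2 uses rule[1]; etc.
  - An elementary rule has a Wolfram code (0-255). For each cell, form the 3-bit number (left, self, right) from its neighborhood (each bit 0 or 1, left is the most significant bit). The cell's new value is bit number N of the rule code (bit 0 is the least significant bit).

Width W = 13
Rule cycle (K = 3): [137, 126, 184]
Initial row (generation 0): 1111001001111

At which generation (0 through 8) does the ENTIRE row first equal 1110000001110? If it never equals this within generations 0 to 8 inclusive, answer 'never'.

Answer: 1

Derivation:
Gen 0: 1111001001111
Gen 1 (rule 137): 1110000001110
Gen 2 (rule 126): 1011000011011
Gen 3 (rule 184): 0110100010110
Gen 4 (rule 137): 0100001000100
Gen 5 (rule 126): 1110011101110
Gen 6 (rule 184): 1101011011101
Gen 7 (rule 137): 1000010011000
Gen 8 (rule 126): 1100111111100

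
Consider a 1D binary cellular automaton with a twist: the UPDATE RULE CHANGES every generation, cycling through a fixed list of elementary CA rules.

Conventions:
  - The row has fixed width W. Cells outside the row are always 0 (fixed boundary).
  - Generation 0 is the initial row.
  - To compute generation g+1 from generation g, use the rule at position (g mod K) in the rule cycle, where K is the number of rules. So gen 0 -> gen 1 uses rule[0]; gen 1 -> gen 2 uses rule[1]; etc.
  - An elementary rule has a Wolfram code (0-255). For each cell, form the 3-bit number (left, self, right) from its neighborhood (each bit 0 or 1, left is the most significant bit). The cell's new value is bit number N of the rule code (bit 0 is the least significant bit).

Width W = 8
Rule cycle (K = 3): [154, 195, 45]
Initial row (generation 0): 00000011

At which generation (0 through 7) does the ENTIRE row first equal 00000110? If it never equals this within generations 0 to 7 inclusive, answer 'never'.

Answer: 1

Derivation:
Gen 0: 00000011
Gen 1 (rule 154): 00000110
Gen 2 (rule 195): 11111010
Gen 3 (rule 45): 10000110
Gen 4 (rule 154): 01001101
Gen 5 (rule 195): 10010100
Gen 6 (rule 45): 10011101
Gen 7 (rule 154): 01111000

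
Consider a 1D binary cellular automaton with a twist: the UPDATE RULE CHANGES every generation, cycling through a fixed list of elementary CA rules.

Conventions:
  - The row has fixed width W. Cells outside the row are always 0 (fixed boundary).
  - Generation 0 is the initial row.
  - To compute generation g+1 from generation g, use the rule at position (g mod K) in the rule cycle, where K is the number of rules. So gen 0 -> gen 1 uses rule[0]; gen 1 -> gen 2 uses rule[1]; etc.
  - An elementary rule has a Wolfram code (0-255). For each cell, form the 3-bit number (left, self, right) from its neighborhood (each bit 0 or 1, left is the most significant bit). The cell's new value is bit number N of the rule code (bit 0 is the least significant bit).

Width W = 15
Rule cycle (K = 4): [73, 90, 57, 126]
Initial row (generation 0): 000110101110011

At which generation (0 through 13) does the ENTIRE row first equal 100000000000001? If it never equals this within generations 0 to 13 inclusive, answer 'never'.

Answer: 13

Derivation:
Gen 0: 000110101110011
Gen 1 (rule 73): 110110001010011
Gen 2 (rule 90): 110111010001111
Gen 3 (rule 57): 101100101101000
Gen 4 (rule 126): 111111111111100
Gen 5 (rule 73): 100000000000101
Gen 6 (rule 90): 010000000001000
Gen 7 (rule 57): 001111111100111
Gen 8 (rule 126): 011000000111101
Gen 9 (rule 73): 011011110100100
Gen 10 (rule 90): 111010010011010
Gen 11 (rule 57): 100101001010101
Gen 12 (rule 126): 111111111111111
Gen 13 (rule 73): 100000000000001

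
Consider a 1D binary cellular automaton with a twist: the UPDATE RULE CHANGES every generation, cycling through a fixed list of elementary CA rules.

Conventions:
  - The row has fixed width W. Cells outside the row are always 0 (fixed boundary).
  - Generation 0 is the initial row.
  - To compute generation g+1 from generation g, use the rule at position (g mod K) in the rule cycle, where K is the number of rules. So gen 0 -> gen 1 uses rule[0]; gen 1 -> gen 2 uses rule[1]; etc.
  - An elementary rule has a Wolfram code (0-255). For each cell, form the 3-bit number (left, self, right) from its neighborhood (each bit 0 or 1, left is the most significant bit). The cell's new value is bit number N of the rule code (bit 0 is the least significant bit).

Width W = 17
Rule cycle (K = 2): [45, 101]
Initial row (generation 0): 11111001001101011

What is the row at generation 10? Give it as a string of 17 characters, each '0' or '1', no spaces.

Answer: 00001001001101110

Derivation:
Gen 0: 11111001001101011
Gen 1 (rule 45): 10000001001011110
Gen 2 (rule 101): 10111101001100010
Gen 3 (rule 45): 11100011001001010
Gen 4 (rule 101): 00101001001001110
Gen 5 (rule 45): 10111001001001000
Gen 6 (rule 101): 11001001001001011
Gen 7 (rule 45): 10001001001001110
Gen 8 (rule 101): 10101001001000010
Gen 9 (rule 45): 11111001001011010
Gen 10 (rule 101): 00001001001101110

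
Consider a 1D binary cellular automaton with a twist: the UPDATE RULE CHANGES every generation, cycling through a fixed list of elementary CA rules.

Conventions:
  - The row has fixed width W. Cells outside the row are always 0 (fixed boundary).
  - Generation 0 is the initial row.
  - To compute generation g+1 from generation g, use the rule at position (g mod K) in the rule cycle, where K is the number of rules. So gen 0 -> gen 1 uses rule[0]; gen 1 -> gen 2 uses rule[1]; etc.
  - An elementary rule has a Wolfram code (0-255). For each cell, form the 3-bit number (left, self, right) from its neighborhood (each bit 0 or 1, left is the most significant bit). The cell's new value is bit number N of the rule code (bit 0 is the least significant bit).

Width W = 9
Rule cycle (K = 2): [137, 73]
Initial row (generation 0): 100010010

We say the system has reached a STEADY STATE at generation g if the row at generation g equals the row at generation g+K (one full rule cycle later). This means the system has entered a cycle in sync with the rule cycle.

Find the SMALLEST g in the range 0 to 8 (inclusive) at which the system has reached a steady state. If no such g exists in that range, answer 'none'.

Gen 0: 100010010
Gen 1 (rule 137): 001000000
Gen 2 (rule 73): 100011111
Gen 3 (rule 137): 001011110
Gen 4 (rule 73): 100010010
Gen 5 (rule 137): 001000000
Gen 6 (rule 73): 100011111
Gen 7 (rule 137): 001011110
Gen 8 (rule 73): 100010010
Gen 9 (rule 137): 001000000
Gen 10 (rule 73): 100011111

Answer: none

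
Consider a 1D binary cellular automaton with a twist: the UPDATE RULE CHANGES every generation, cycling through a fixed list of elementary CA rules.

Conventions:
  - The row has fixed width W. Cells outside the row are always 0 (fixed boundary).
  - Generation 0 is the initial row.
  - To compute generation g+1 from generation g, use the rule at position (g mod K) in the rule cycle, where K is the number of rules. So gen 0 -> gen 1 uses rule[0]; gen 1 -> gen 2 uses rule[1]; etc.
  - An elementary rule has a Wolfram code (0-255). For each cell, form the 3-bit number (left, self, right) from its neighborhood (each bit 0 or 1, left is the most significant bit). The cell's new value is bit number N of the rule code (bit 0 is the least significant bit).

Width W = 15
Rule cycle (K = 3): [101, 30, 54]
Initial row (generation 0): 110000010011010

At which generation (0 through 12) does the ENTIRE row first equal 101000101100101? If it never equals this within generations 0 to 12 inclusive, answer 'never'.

Gen 0: 110000010011010
Gen 1 (rule 101): 010111010001110
Gen 2 (rule 30): 110100011011001
Gen 3 (rule 54): 001110100100111
Gen 4 (rule 101): 100011100100001
Gen 5 (rule 30): 110110011110011
Gen 6 (rule 54): 001001100001100
Gen 7 (rule 101): 101000101100101
Gen 8 (rule 30): 101101101011101
Gen 9 (rule 54): 110010011100011
Gen 10 (rule 101): 010010000101001
Gen 11 (rule 30): 111111001101111
Gen 12 (rule 54): 000000110010000

Answer: 7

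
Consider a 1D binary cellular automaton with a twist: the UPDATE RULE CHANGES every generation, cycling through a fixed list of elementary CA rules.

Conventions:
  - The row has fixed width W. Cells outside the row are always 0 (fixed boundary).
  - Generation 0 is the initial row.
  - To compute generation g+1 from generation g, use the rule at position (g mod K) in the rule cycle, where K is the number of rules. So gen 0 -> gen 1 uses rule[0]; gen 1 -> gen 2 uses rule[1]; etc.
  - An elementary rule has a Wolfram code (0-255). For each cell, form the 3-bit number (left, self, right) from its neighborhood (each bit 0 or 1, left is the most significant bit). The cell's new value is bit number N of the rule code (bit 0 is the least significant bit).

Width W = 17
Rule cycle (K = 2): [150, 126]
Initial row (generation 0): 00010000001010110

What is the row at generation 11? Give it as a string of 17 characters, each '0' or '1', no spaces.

Answer: 01111010101111110

Derivation:
Gen 0: 00010000001010110
Gen 1 (rule 150): 00111000011010001
Gen 2 (rule 126): 01101100111111011
Gen 3 (rule 150): 10000011011110000
Gen 4 (rule 126): 11000111110011000
Gen 5 (rule 150): 00101011101100100
Gen 6 (rule 126): 01111110111111110
Gen 7 (rule 150): 10111100011111101
Gen 8 (rule 126): 11100110110000111
Gen 9 (rule 150): 01011000001001010
Gen 10 (rule 126): 11111100011111111
Gen 11 (rule 150): 01111010101111110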